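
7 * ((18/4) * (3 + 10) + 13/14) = 416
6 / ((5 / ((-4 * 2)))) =-48 / 5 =-9.60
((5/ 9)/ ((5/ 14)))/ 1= 14/ 9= 1.56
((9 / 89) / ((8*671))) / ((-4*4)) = -9 / 7644032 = -0.00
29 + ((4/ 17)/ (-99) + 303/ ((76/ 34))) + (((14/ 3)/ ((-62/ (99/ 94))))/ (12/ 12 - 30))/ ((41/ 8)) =18230941017827/ 110792182842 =164.55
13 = 13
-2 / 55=-0.04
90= 90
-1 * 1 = -1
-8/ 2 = -4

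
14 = 14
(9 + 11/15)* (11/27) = 1606/405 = 3.97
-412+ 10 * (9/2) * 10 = 38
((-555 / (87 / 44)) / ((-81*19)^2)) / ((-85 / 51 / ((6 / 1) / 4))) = 814 / 7631901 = 0.00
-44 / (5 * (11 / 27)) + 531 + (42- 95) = 2282 / 5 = 456.40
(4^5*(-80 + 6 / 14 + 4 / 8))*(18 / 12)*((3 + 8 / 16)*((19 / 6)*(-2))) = 2692224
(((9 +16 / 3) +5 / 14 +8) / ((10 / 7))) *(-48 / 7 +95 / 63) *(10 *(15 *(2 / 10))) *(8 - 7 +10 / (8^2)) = -11882957 / 4032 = -2947.16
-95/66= -1.44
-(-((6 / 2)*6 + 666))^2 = -467856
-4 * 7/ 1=-28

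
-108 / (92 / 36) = -972 / 23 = -42.26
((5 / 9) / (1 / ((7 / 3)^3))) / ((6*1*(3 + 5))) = 1715 / 11664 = 0.15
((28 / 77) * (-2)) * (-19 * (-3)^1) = -456 / 11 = -41.45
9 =9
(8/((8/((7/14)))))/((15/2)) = 1/15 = 0.07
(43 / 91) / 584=43 / 53144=0.00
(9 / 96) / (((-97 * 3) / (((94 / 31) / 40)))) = -0.00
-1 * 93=-93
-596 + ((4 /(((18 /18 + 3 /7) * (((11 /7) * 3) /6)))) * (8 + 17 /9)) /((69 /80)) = -3792172 /6831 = -555.14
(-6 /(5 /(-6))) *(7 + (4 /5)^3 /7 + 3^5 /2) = 4050054 /4375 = 925.73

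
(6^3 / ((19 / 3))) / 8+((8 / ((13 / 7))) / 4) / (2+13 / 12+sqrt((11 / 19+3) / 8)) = 4049241 / 874627 - 144* sqrt(646) / 46033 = 4.55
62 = 62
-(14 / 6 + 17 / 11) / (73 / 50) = -2.66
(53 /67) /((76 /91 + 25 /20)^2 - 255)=-7022288 /2225096733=-0.00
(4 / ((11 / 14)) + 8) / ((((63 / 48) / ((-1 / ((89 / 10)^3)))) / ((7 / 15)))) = -51200 / 7754659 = -0.01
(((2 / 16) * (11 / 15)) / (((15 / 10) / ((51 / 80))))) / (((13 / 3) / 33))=6171 / 20800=0.30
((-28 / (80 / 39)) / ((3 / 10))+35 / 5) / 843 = -77 / 1686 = -0.05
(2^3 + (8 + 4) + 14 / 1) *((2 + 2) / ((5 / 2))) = 272 / 5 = 54.40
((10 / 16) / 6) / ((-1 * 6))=-5 / 288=-0.02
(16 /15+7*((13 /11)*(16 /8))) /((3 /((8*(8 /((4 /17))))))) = 790432 /495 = 1596.83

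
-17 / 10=-1.70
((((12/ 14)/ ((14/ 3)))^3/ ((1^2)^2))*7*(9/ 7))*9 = 59049/ 117649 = 0.50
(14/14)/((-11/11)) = -1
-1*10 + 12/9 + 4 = -14/3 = -4.67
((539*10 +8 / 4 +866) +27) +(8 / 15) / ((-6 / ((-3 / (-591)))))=55716521 / 8865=6285.00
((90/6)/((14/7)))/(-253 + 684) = 0.02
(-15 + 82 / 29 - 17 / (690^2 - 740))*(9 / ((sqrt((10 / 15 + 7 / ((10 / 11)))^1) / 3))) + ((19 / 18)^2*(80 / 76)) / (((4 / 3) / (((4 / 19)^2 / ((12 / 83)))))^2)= 34445 / 555579 - 4530669471*sqrt(7530) / 3460145440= -113.56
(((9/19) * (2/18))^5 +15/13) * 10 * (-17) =-6314054660/32189287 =-196.15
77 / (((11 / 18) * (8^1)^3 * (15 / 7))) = 147 / 1280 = 0.11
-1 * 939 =-939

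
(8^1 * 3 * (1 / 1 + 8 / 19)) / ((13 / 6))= 3888 / 247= 15.74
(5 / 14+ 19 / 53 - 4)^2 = 5938969 / 550564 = 10.79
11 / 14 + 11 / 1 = 11.79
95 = 95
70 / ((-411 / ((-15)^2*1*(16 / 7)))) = -87.59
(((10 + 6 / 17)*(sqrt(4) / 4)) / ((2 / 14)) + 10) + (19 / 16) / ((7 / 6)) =44985 / 952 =47.25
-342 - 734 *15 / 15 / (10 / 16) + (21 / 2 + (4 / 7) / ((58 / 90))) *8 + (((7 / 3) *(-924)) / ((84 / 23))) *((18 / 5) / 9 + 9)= -21237169 / 3045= -6974.44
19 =19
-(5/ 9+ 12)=-12.56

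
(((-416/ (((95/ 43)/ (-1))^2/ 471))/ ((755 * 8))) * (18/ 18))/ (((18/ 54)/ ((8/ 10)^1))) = -543428496/ 34069375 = -15.95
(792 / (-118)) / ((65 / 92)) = -36432 / 3835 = -9.50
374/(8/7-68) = -1309/234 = -5.59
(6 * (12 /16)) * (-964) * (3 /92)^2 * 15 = -292815 /4232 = -69.19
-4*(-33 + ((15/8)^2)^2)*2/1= 84543/512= 165.12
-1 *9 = -9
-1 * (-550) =550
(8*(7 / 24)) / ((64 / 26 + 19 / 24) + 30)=728 / 10375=0.07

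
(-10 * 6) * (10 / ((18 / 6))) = -200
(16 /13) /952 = 2 /1547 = 0.00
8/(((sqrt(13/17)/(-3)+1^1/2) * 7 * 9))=32 * sqrt(221)/2121+272/707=0.61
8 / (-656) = -1 / 82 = -0.01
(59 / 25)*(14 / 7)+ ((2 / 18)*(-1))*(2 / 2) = 1037 / 225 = 4.61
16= 16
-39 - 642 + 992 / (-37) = -26189 / 37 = -707.81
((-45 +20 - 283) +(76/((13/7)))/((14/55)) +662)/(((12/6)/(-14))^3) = -2295356/13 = -176565.85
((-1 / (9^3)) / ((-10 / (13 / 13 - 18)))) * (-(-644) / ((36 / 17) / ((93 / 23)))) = -62713 / 21870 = -2.87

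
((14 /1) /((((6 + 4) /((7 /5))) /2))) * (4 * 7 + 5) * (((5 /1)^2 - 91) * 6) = -1280664 /25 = -51226.56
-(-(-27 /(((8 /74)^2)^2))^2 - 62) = 2560597525971641 /65536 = 39071617522.76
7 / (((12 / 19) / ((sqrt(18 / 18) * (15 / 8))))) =20.78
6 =6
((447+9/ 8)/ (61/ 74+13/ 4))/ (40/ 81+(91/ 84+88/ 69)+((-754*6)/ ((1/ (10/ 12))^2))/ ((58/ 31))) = -54915030/ 836956831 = -0.07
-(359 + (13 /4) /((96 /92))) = -34763 /96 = -362.11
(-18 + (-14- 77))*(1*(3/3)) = -109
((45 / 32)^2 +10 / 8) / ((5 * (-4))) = -661 / 4096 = -0.16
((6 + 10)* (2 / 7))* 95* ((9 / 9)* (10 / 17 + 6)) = 48640 / 17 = 2861.18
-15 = -15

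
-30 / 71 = -0.42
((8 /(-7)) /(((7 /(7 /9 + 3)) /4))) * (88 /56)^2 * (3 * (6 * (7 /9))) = -263296 /3087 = -85.29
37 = 37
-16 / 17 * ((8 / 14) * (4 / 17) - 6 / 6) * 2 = 3296 / 2023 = 1.63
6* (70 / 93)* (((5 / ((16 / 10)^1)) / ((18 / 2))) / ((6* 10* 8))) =175 / 53568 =0.00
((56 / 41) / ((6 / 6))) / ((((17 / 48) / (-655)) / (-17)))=1760640 / 41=42942.44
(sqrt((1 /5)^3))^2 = 1 /125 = 0.01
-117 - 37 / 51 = -6004 / 51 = -117.73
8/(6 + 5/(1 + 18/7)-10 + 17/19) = -380/81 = -4.69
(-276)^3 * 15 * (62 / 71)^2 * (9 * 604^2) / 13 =-3980322585547223040 / 65533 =-60737683084052.66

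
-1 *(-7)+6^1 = 13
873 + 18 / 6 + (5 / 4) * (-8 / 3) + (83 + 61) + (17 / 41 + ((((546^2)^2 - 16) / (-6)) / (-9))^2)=80958976086691896613943 / 29889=2708654558087988778.95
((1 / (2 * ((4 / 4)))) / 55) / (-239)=-1 / 26290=-0.00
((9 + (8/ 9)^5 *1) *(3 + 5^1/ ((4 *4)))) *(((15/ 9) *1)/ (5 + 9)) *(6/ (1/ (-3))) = -149515385/ 2204496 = -67.82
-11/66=-1/6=-0.17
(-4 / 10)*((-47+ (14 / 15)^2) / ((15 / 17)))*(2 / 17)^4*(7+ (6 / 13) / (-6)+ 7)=60115168 / 1077789375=0.06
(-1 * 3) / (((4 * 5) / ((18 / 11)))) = -27 / 110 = -0.25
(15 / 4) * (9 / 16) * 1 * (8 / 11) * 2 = 135 / 44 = 3.07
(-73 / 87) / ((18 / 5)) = -0.23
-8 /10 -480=-2404 /5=-480.80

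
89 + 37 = 126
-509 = -509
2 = 2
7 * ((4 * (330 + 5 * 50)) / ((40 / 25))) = 10150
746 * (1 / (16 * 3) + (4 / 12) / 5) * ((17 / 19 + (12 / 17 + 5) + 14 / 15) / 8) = 47653361 / 775200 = 61.47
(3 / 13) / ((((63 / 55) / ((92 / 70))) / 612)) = 103224 / 637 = 162.05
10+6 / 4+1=25 / 2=12.50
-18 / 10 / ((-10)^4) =-9 / 50000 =-0.00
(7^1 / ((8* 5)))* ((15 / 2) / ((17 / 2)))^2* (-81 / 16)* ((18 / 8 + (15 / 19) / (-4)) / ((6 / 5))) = -1658475 / 1405696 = -1.18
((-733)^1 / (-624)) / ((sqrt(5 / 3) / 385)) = 56441 * sqrt(15) / 624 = 350.31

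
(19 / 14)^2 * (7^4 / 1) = 17689 / 4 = 4422.25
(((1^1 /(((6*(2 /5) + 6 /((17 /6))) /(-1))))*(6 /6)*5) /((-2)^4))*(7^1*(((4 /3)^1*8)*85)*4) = -252875 /144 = -1756.08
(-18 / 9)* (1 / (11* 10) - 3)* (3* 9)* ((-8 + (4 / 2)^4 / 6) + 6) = 107.67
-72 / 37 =-1.95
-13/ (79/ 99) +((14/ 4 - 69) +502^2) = 39803709/ 158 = 251922.21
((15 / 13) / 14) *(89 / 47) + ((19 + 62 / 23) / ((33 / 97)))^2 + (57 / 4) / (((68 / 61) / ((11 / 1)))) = 2819882282993995 / 670180374864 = 4207.65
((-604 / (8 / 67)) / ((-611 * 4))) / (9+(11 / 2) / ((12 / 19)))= 30351 / 259675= 0.12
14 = 14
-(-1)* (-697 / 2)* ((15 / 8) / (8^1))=-10455 / 128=-81.68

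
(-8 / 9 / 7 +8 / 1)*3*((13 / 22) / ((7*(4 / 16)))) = 12896 / 1617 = 7.98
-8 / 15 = -0.53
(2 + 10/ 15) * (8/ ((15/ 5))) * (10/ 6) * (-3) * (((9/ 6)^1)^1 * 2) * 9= -960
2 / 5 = 0.40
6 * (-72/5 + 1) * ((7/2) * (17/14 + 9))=-28743/10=-2874.30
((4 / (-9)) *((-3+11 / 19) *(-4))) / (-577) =736 / 98667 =0.01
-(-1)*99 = 99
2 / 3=0.67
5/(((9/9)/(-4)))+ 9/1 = -11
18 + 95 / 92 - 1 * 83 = -5885 / 92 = -63.97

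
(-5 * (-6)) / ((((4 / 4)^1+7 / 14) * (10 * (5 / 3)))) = 6 / 5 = 1.20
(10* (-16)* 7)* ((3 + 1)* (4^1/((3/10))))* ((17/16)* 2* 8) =-1015466.67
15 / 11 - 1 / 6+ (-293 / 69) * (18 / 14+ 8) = -406271 / 10626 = -38.23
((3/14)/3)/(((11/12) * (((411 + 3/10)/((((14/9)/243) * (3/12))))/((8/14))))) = 40/230875029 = 0.00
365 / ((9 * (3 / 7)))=2555 / 27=94.63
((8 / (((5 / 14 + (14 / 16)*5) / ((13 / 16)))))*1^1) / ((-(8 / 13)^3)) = -199927 / 33920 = -5.89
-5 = -5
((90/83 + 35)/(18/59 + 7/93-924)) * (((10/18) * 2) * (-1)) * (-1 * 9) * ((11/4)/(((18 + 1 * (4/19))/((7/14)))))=-17173075425/582159923672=-0.03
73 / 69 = 1.06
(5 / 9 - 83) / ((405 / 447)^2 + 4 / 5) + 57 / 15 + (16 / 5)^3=-2893614619 / 202420125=-14.30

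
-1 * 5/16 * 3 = -15/16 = -0.94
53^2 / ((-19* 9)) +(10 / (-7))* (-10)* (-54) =-787.86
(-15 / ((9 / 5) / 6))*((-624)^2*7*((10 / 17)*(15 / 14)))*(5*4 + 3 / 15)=-1735013647.06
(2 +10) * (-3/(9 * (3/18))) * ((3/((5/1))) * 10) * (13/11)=-1872/11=-170.18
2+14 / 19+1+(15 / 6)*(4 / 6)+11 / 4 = 1859 / 228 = 8.15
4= 4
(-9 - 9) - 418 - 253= -689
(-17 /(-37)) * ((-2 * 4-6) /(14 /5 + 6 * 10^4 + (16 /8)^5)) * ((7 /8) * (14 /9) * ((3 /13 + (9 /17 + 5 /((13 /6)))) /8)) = -3955 /70718544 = -0.00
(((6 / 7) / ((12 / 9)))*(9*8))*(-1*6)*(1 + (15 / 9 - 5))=648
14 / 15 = 0.93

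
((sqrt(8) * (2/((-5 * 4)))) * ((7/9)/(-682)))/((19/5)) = 7 * sqrt(2)/116622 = 0.00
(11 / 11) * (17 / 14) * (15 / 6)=85 / 28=3.04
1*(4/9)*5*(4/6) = 40/27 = 1.48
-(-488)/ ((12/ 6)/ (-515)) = -125660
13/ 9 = 1.44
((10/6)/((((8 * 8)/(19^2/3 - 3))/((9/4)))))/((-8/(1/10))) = -11/128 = -0.09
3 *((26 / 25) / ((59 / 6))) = 468 / 1475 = 0.32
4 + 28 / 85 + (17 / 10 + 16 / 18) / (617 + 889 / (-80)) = 160694392 / 37080315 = 4.33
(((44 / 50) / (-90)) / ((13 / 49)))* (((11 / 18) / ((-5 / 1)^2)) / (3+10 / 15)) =-539 / 2193750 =-0.00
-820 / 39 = -21.03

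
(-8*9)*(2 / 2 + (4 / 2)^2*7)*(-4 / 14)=4176 / 7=596.57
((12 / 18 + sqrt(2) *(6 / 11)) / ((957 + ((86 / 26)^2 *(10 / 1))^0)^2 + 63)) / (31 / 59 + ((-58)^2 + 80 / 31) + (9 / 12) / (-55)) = 804760 / 3730555530873093 + 219480 *sqrt(2) / 1243518510291031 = 0.00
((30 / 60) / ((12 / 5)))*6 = 5 / 4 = 1.25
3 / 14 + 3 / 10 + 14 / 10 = 67 / 35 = 1.91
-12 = -12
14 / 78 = 7 / 39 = 0.18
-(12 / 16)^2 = -9 / 16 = -0.56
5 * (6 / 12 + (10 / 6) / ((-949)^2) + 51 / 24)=283689515 / 21614424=13.13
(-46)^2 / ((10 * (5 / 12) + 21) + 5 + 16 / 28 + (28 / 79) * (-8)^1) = 7020888 / 92581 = 75.84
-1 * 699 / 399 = -233 / 133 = -1.75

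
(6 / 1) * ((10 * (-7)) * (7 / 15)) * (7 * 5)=-6860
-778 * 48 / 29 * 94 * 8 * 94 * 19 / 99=-16718560256 / 957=-17469759.93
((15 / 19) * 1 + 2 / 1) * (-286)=-15158 / 19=-797.79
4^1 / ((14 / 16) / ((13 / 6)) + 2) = 208 / 125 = 1.66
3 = 3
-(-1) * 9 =9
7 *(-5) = -35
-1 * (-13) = 13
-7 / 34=-0.21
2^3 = 8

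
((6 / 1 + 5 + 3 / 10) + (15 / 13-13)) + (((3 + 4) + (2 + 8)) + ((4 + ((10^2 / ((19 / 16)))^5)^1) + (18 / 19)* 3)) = 1363148807498800661 / 321892870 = 4234790312.38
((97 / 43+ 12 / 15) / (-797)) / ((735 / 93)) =-20367 / 41981975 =-0.00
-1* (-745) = 745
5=5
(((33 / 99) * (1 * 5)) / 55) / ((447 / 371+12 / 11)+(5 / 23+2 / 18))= 25599 / 2216891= 0.01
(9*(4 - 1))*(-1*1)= -27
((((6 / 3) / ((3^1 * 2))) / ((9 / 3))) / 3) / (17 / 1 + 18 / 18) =1 / 486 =0.00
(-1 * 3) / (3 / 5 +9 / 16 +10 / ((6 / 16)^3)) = -6480 / 412111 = -0.02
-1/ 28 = -0.04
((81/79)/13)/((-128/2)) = -81/65728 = -0.00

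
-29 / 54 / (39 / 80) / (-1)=1160 / 1053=1.10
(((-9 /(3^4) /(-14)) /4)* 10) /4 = 5 /1008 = 0.00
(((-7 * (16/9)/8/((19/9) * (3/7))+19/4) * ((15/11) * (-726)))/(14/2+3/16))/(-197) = 182424/86089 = 2.12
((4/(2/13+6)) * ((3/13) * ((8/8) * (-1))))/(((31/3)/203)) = -1827/620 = -2.95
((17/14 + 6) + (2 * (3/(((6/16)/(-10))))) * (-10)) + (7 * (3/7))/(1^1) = 22543/14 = 1610.21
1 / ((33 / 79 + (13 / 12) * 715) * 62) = 474 / 22775731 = 0.00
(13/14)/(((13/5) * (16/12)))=15/56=0.27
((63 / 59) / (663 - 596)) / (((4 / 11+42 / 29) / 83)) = 1668051 / 2284834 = 0.73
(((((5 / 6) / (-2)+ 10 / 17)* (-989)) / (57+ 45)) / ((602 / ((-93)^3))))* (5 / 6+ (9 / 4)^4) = 69625886695 / 1183744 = 58818.37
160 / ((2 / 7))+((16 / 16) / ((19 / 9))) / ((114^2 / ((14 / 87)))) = 668340967 / 1193466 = 560.00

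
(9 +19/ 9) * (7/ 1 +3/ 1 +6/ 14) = 7300/ 63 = 115.87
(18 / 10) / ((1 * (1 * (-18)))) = -1 / 10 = -0.10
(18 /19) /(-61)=-0.02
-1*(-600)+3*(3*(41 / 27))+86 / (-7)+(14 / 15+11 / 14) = 6031 / 10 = 603.10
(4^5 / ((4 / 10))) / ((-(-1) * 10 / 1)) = 256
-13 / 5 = -2.60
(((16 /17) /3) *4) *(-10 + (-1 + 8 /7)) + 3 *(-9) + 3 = -4328 /119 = -36.37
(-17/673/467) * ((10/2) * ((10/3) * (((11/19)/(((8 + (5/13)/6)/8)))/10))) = -11440/220946573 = -0.00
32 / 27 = 1.19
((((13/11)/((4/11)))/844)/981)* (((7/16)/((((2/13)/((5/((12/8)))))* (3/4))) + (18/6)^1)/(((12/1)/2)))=7319/715360896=0.00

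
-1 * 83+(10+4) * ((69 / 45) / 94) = -58354 / 705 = -82.77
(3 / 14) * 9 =27 / 14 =1.93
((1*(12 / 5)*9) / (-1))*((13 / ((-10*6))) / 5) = 117 / 125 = 0.94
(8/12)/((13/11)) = 0.56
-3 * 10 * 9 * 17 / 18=-255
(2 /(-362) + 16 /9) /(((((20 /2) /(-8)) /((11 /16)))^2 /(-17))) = -5938559 /651600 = -9.11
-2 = -2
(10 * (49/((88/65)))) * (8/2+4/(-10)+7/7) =73255/44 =1664.89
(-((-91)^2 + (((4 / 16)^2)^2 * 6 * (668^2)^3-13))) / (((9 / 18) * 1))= -4164856626519384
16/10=8/5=1.60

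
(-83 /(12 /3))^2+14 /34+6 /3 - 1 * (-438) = 870.97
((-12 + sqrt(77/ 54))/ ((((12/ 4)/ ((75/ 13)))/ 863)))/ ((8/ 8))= -258900/ 13 + 21575 * sqrt(462)/ 234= -17933.60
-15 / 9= -5 / 3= -1.67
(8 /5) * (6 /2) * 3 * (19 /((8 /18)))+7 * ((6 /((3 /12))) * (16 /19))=71922 /95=757.07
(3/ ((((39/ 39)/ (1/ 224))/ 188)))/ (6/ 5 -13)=-705/ 3304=-0.21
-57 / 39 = -19 / 13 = -1.46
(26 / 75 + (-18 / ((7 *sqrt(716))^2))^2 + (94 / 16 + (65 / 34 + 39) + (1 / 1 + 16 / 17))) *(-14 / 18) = -38508378683951 / 1008887783400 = -38.17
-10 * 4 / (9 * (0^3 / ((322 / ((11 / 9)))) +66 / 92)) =-1840 / 297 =-6.20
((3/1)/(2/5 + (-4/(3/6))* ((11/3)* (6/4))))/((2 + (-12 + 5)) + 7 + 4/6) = -45/1744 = -0.03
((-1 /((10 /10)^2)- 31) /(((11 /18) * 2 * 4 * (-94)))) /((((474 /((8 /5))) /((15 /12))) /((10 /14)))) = 60 /285901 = 0.00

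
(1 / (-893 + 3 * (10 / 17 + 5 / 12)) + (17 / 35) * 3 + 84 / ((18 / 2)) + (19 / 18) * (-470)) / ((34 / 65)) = -20045835472 / 21605283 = -927.82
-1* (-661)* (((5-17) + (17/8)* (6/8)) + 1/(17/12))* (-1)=3488097/544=6411.94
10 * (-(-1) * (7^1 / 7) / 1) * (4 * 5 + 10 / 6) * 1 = 650 / 3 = 216.67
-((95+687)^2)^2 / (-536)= 46745200322 / 67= 697689557.04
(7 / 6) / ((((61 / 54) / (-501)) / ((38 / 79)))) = -1199394 / 4819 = -248.89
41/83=0.49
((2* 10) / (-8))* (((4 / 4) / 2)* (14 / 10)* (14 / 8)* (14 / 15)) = -343 / 120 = -2.86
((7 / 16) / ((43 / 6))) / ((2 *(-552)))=-7 / 126592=-0.00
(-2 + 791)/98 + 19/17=15275/1666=9.17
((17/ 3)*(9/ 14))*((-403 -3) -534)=-23970/ 7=-3424.29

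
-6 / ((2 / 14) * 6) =-7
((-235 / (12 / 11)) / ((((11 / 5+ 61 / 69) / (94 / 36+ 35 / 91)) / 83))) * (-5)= 86481756625 / 995904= 86837.44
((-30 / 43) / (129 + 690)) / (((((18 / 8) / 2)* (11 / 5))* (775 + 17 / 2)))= -0.00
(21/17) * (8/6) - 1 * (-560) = 9548/17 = 561.65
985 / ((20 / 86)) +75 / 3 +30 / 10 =8527 / 2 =4263.50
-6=-6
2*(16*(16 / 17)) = 512 / 17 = 30.12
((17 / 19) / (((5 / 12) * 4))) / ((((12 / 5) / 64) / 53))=14416 / 19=758.74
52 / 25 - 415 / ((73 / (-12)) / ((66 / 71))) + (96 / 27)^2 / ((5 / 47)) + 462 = 6783600566 / 10495575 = 646.33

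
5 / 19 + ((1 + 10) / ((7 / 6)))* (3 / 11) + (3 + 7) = 1707 / 133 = 12.83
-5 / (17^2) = -5 / 289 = -0.02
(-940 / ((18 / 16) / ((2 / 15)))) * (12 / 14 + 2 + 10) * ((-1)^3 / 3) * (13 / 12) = 97760 / 189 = 517.25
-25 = -25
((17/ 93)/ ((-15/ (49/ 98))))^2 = 289/ 7784100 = 0.00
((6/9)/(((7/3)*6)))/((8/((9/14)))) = 3/784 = 0.00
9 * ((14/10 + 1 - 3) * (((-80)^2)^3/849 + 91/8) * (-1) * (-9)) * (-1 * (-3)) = -509607954773937/11320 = -45018370563.07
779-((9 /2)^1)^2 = 3035 /4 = 758.75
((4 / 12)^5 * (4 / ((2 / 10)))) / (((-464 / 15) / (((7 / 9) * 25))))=-4375 / 84564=-0.05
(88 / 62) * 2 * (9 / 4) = 198 / 31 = 6.39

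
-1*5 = -5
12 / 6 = 2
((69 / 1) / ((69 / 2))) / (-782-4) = -1 / 393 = -0.00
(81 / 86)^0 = 1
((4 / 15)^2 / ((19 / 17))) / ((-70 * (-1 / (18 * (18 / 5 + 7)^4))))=206.55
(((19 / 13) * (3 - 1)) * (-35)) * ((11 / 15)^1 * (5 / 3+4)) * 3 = -49742 / 39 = -1275.44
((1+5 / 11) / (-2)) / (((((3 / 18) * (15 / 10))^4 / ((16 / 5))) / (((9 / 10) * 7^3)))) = -50577408 / 275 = -183917.85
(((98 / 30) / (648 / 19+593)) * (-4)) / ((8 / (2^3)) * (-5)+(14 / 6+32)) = -931 / 1310650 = -0.00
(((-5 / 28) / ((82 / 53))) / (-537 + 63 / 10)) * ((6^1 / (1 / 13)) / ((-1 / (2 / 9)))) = -17225 / 4569327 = -0.00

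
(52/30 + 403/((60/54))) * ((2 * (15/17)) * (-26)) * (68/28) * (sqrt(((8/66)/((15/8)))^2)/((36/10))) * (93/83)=-140991968/172557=-817.07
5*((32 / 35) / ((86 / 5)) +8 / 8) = 1585 / 301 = 5.27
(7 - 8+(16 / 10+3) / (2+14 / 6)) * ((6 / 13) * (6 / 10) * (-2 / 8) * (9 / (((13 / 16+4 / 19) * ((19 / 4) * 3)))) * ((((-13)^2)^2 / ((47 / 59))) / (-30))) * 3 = 17229888 / 1827125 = 9.43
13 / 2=6.50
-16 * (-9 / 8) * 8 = 144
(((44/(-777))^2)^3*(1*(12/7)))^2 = 0.00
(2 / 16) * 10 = 5 / 4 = 1.25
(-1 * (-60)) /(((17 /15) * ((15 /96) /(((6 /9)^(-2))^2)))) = 29160 /17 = 1715.29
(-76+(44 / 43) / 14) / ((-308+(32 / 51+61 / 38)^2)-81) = 85836058776 / 434132416487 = 0.20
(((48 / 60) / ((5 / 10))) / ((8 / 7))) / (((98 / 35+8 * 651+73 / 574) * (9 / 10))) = 40180 / 134598249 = 0.00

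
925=925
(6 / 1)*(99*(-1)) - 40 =-634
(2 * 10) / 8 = 5 / 2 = 2.50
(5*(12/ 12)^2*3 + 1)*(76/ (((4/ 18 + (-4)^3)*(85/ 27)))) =-147744/ 24395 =-6.06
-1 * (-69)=69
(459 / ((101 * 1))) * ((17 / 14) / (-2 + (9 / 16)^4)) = -255688704 / 88029277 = -2.90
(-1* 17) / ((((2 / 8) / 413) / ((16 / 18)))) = -224672 / 9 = -24963.56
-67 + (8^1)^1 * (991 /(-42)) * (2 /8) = -2398 /21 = -114.19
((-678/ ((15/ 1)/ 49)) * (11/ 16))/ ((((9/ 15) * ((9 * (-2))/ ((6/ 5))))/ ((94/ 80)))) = 198.79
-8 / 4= -2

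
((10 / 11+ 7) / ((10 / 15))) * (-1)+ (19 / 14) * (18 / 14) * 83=71667 / 539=132.96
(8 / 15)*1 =8 / 15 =0.53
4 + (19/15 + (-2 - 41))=-566/15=-37.73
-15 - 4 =-19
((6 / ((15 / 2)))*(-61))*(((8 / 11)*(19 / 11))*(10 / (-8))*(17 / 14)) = 78812 / 847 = 93.05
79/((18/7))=553/18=30.72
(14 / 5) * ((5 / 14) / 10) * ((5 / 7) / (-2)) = -1 / 28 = -0.04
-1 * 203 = -203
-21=-21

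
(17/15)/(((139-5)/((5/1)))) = 17/402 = 0.04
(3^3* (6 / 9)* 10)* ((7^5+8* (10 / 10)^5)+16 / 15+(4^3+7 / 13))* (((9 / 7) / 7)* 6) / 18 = 118501848 / 637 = 186031.16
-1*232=-232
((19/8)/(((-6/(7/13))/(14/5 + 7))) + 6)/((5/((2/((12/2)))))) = 12203/46800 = 0.26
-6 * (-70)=420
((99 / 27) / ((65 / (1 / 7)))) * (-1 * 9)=-33 / 455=-0.07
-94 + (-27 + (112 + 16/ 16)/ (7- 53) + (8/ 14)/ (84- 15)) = -119251/ 966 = -123.45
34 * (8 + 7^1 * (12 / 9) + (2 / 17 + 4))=2188 / 3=729.33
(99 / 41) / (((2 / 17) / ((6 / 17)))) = 297 / 41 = 7.24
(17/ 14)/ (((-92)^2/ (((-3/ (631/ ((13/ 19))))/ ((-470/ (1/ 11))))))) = 663/ 7344752972480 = 0.00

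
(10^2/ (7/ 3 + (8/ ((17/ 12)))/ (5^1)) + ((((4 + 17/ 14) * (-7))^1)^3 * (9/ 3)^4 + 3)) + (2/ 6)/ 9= -751232810809/ 190728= -3938765.21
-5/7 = -0.71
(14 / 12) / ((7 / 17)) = 17 / 6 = 2.83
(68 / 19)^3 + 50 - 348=-1729550 / 6859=-252.16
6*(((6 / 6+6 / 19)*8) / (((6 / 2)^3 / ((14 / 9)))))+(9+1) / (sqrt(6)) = 5600 / 1539+5*sqrt(6) / 3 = 7.72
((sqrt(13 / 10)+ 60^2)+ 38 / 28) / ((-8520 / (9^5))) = -992397177 / 39760 -19683 * sqrt(130) / 28400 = -24967.59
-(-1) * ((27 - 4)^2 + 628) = 1157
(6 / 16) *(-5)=-15 / 8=-1.88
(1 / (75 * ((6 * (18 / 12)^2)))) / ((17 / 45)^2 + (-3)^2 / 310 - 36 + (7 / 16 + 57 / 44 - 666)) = -10912 / 7734932881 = -0.00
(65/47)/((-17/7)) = -455/799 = -0.57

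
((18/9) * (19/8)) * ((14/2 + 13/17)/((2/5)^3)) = 78375/136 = 576.29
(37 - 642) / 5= -121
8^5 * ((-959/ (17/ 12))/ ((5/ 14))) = -5279318016/ 85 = -62109623.72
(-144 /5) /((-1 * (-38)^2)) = 0.02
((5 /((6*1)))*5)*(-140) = -1750 /3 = -583.33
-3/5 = -0.60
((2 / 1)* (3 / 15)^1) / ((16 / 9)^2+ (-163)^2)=162 / 10761725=0.00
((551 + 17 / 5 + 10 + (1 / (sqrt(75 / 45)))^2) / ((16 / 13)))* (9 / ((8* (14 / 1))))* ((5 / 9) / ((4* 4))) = 36725 / 28672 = 1.28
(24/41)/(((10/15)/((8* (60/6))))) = 70.24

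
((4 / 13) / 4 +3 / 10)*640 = 3136 / 13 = 241.23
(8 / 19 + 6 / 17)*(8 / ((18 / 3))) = 1000 / 969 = 1.03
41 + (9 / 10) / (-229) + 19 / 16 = 772803 / 18320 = 42.18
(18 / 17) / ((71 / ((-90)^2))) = 145800 / 1207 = 120.80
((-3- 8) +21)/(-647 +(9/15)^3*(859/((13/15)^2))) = -4225/168989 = -0.03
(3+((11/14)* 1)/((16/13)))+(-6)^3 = -212.36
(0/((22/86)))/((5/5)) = 0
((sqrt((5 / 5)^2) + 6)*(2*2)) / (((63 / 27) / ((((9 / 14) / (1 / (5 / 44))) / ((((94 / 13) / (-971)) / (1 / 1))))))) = -1704105 / 14476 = -117.72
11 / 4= 2.75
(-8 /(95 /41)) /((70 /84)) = -1968 /475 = -4.14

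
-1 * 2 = -2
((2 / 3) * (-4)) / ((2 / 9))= -12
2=2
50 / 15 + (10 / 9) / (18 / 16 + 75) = 18350 / 5481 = 3.35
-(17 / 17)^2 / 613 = -1 / 613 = -0.00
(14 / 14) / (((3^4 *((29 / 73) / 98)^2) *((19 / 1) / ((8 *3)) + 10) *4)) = 14622776 / 840159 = 17.40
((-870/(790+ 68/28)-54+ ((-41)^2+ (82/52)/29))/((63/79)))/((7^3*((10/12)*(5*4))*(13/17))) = 434905748819/932474552100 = 0.47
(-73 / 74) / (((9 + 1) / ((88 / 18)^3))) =-11.53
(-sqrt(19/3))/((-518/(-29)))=-29*sqrt(57)/1554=-0.14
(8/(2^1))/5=0.80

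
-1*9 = -9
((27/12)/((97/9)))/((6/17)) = 459/776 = 0.59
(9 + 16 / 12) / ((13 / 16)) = 496 / 39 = 12.72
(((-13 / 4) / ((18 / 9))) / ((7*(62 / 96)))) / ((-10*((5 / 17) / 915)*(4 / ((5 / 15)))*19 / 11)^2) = -5074666311 / 62669600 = -80.97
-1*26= -26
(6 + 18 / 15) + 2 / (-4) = 67 / 10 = 6.70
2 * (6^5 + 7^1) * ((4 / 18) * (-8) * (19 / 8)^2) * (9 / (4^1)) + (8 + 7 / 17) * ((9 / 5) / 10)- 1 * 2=-351208.36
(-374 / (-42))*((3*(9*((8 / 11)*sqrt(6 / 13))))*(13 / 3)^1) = 514.77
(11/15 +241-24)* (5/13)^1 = 3266/39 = 83.74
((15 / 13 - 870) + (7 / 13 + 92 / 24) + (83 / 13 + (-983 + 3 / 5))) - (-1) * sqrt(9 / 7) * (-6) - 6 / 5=-718259 / 390 - 18 * sqrt(7) / 7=-1848.49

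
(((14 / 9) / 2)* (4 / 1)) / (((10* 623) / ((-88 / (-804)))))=44 / 805005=0.00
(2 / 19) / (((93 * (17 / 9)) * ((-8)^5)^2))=3 / 5375688441856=0.00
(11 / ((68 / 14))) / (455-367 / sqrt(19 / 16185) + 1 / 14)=-2769382 * sqrt(307515) / 7250454507337-65245411 / 7250454507337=-0.00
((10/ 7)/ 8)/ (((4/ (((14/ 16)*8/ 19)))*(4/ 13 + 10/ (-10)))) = -65/ 2736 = -0.02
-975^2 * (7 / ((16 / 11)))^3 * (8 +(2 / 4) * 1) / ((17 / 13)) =-5641891880625 / 8192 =-688707504.96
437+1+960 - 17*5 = 1313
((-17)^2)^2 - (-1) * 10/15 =83521.67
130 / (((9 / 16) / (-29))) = -60320 / 9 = -6702.22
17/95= 0.18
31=31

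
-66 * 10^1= -660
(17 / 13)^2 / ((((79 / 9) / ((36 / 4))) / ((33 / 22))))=70227 / 26702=2.63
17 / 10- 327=-3253 / 10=-325.30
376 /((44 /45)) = 4230 /11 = 384.55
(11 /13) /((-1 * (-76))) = 11 /988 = 0.01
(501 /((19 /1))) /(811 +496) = 501 /24833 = 0.02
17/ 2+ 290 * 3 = 1757/ 2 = 878.50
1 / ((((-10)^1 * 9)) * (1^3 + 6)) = -1 / 630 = -0.00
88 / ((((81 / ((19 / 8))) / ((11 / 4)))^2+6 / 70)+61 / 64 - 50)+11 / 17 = 259222841757 / 174398461799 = 1.49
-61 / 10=-6.10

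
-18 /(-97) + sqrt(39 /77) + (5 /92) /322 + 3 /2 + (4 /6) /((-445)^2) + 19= sqrt(3003) /77 + 35312442179131 /1707091146600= 21.40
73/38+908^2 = 31329705/38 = 824465.92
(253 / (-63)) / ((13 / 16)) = -4048 / 819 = -4.94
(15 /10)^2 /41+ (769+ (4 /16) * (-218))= 117187 /164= 714.55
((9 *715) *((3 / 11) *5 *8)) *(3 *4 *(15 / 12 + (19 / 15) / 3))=1408680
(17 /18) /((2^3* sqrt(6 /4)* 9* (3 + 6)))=17* sqrt(6) /34992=0.00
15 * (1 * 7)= 105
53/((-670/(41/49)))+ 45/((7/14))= 2952527/32830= 89.93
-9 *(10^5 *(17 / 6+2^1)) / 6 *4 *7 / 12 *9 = -15225000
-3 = -3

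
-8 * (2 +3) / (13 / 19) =-760 / 13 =-58.46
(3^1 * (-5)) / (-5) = 3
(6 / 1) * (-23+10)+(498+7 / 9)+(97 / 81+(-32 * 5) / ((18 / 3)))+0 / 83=32020 / 81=395.31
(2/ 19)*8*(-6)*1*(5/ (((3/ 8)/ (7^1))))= -8960/ 19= -471.58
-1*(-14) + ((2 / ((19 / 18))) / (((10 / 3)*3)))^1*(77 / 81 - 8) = 12.66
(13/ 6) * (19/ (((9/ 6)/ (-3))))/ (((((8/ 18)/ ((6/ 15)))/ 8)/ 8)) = -23712/ 5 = -4742.40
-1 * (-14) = 14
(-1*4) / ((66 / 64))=-128 / 33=-3.88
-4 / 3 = -1.33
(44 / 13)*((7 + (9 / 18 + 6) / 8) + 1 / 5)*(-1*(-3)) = 21153 / 260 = 81.36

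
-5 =-5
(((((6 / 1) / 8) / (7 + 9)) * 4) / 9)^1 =1 / 48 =0.02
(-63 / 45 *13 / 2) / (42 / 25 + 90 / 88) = -10010 / 2973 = -3.37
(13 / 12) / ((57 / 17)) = 221 / 684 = 0.32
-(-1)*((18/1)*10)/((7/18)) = 3240/7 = 462.86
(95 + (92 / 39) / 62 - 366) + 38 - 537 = -930884 / 1209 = -769.96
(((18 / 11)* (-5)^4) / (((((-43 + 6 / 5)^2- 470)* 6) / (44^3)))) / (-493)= -363000000 / 15741983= -23.06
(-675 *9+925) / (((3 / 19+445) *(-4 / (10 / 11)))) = 244625 / 93038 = 2.63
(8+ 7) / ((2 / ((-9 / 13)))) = -135 / 26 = -5.19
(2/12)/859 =0.00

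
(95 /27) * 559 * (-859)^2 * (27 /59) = 664155432.29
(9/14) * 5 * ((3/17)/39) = 45/3094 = 0.01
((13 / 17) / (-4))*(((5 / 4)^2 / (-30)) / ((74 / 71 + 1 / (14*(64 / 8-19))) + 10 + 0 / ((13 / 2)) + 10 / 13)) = 923923 / 1095388608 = 0.00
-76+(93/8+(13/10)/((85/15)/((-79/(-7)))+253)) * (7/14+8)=27463877/1201600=22.86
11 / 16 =0.69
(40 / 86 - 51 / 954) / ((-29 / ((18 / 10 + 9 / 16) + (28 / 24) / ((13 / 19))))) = -5495203 / 95171040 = -0.06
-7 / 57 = -0.12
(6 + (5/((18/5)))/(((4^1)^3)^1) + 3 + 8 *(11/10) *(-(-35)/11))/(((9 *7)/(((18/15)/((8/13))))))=554437/483840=1.15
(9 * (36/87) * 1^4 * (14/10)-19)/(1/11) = -21989/145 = -151.65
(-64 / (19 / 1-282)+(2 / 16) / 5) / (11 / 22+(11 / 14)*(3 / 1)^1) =19761 / 210400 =0.09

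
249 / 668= 0.37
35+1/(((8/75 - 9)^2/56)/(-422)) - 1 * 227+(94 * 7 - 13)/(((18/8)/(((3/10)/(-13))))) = -2876793398/5783557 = -497.41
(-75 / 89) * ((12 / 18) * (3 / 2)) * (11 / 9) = -275 / 267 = -1.03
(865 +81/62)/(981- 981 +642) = 53711/39804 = 1.35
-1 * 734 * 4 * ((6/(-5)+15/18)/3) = 16148/45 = 358.84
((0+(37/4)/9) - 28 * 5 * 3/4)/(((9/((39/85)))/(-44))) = 535249/2295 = 233.22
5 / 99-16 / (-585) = 167 / 2145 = 0.08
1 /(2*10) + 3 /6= 11 /20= 0.55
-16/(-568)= 2/71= 0.03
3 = 3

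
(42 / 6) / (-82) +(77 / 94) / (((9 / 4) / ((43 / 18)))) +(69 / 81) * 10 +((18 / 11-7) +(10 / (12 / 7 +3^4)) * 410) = 35461817161 / 662745402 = 53.51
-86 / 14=-43 / 7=-6.14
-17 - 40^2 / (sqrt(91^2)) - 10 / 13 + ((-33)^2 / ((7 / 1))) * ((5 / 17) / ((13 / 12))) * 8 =302.54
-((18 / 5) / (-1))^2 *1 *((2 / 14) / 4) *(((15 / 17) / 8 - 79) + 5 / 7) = 6028263 / 166600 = 36.18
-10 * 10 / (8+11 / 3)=-60 / 7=-8.57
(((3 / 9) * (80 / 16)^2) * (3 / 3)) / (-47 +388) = 25 / 1023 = 0.02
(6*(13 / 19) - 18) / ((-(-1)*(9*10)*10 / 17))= -374 / 1425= -0.26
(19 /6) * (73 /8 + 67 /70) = 17879 /560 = 31.93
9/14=0.64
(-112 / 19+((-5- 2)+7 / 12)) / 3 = -2807 / 684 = -4.10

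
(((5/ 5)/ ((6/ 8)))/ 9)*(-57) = -76/ 9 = -8.44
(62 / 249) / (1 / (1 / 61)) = 62 / 15189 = 0.00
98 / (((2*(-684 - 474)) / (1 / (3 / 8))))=-196 / 1737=-0.11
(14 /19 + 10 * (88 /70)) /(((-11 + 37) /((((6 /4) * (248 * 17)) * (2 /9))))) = 1243720 /1729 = 719.33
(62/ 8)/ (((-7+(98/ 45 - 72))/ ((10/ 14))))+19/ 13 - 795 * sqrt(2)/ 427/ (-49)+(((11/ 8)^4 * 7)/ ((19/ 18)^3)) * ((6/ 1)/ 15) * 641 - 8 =795 * sqrt(2)/ 20923+15047643289202341/ 2761922858240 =5448.30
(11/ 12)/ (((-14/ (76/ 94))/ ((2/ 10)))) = -209/ 19740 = -0.01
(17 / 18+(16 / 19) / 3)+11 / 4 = 2719 / 684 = 3.98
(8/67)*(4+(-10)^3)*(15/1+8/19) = -2334624/1273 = -1833.95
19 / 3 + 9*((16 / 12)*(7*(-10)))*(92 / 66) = -38431 / 33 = -1164.58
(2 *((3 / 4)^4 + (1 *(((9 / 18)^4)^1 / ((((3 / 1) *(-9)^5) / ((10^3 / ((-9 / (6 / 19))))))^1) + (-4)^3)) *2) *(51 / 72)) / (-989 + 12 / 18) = 5610900377341 / 30657258224640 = 0.18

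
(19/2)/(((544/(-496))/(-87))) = 51243/68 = 753.57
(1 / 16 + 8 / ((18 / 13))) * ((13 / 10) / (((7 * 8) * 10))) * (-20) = -10933 / 40320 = -0.27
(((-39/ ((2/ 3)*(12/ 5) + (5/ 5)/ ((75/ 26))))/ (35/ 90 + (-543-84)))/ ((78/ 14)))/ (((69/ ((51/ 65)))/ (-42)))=-674730/ 246186733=-0.00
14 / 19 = 0.74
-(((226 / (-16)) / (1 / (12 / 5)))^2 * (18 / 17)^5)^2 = -2947160997867537705024 / 1259996187780625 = -2339023.74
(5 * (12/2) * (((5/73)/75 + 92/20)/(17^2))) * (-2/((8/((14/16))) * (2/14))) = -123431/168776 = -0.73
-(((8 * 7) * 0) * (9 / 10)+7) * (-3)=21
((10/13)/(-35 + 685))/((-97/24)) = -24/81965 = -0.00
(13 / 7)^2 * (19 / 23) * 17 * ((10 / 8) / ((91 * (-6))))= -20995 / 189336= -0.11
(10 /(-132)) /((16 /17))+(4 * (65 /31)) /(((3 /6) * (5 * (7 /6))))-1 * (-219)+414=635.80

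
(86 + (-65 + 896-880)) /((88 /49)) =1813 /88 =20.60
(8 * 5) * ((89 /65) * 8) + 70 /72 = 205511 /468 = 439.13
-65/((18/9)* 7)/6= -65/84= -0.77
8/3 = 2.67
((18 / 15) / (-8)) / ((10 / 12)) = -9 / 50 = -0.18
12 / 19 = 0.63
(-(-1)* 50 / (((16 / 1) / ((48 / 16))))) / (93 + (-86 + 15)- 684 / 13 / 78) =12675 / 28832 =0.44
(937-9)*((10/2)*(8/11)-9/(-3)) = 67744/11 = 6158.55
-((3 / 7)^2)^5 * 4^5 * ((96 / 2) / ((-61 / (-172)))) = -499208749056 / 17230990189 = -28.97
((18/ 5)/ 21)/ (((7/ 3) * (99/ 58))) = 116/ 2695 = 0.04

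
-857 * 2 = -1714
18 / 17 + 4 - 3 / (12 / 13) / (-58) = 20173 / 3944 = 5.11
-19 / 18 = -1.06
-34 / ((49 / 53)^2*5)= -95506 / 12005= -7.96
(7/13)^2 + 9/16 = 2305/2704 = 0.85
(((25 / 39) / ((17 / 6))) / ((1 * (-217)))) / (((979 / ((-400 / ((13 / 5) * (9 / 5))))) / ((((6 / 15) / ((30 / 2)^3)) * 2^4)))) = 25600 / 148314743577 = 0.00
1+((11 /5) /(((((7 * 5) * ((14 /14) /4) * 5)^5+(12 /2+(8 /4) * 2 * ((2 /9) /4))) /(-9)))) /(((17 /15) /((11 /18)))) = 25112020786519 /25112022459223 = 1.00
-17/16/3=-17/48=-0.35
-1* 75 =-75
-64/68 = -16/17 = -0.94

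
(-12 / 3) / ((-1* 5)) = 4 / 5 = 0.80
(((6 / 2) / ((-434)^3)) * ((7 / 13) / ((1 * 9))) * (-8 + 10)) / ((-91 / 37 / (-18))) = -111 / 3453789794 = -0.00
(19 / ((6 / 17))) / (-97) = -323 / 582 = -0.55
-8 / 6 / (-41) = 4 / 123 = 0.03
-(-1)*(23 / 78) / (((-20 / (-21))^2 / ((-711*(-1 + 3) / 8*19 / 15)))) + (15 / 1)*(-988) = -3097784643 / 208000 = -14893.20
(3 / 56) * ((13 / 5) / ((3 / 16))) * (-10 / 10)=-26 / 35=-0.74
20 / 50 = 2 / 5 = 0.40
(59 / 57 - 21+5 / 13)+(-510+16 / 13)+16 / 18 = -1172545 / 2223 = -527.46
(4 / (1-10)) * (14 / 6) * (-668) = 18704 / 27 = 692.74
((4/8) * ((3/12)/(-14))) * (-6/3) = 1/56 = 0.02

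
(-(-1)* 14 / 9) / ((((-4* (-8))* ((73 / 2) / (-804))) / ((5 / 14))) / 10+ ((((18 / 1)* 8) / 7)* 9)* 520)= 82075 / 5079650538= 0.00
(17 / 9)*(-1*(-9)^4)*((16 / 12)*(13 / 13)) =-16524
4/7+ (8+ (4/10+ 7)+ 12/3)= 699/35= 19.97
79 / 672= 0.12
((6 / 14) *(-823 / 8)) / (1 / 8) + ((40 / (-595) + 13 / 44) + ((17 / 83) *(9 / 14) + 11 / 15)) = -2292154367 / 6518820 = -351.62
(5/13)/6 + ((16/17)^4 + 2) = 18558689/6514638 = 2.85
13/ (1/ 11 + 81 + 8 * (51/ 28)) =1001/ 7366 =0.14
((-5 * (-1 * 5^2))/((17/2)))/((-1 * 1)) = -250/17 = -14.71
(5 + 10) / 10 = 3 / 2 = 1.50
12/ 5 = 2.40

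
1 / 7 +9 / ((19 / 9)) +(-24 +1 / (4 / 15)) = -8429 / 532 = -15.84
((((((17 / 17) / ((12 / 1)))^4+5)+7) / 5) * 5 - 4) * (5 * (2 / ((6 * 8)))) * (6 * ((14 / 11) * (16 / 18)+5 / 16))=1896940715 / 131383296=14.44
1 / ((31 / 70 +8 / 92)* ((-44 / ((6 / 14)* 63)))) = -21735 / 18766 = -1.16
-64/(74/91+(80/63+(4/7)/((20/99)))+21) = -65520/26527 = -2.47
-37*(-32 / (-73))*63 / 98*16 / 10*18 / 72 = -10656 / 2555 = -4.17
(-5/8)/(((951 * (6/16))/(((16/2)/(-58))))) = 20/82737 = 0.00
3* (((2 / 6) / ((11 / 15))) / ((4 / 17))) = 255 / 44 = 5.80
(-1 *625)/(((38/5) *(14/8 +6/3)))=-1250/57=-21.93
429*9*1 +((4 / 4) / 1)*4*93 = 4233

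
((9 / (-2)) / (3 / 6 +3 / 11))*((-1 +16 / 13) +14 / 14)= -1584 / 221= -7.17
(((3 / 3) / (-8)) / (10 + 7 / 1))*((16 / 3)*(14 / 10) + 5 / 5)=-127 / 2040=-0.06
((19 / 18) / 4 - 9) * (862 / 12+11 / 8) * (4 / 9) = -1105153 / 3888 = -284.25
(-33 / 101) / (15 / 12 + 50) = -132 / 20705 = -0.01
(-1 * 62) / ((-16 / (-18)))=-279 / 4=-69.75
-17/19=-0.89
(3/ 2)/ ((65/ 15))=9/ 26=0.35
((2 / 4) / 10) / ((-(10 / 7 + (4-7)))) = 7 / 220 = 0.03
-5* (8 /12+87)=-1315 /3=-438.33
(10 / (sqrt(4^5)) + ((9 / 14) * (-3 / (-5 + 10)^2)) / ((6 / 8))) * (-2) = -587 / 1400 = -0.42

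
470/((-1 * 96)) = -235/48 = -4.90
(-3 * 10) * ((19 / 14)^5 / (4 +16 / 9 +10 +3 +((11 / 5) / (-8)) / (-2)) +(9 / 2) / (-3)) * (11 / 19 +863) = 32555.28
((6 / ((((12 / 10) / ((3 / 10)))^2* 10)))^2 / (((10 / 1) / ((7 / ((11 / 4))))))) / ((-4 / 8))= -63 / 88000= -0.00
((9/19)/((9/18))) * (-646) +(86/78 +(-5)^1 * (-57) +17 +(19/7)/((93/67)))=-2597650/8463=-306.94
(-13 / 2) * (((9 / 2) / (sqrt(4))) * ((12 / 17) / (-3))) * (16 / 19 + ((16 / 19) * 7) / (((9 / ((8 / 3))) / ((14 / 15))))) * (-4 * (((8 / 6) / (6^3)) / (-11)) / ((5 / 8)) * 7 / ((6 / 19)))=6924736 / 10224225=0.68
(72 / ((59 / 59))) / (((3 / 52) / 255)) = 318240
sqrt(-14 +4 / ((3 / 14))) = sqrt(42) / 3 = 2.16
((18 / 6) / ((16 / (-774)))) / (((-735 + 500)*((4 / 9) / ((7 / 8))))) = 73143 / 60160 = 1.22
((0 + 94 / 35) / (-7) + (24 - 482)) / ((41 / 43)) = -4829072 / 10045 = -480.74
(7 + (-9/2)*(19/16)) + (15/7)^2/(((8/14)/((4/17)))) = 13507/3808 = 3.55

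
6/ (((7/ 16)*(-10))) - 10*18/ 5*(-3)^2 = -325.37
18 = 18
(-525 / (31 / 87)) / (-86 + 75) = 45675 / 341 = 133.94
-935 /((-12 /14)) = 6545 /6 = 1090.83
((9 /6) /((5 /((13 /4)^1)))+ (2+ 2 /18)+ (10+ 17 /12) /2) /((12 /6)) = 1583 /360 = 4.40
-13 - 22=-35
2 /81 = 0.02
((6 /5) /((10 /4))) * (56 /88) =84 /275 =0.31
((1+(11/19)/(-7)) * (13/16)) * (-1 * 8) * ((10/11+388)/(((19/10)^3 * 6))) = -565409000/10034717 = -56.35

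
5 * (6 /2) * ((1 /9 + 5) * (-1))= -230 /3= -76.67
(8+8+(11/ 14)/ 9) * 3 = 2027/ 42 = 48.26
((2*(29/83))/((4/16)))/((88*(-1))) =-29/913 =-0.03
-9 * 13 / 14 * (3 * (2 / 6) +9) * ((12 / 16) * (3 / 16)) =-5265 / 448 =-11.75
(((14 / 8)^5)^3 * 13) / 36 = 61718299629259 / 38654705664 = 1596.66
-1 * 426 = -426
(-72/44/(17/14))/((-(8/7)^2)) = 1.03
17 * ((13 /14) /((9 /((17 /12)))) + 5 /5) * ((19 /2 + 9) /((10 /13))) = 14170741 /30240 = 468.61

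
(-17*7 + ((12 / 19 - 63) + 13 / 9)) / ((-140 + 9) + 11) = 30767 / 20520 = 1.50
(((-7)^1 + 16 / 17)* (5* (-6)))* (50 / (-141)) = -51500 / 799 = -64.46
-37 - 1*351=-388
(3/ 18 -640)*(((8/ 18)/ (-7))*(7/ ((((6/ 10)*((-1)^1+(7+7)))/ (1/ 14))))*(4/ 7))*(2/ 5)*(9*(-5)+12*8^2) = 7401592/ 17199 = 430.35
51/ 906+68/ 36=5287/ 2718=1.95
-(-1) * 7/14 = 1/2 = 0.50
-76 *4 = -304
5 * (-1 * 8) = -40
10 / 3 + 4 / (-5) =38 / 15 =2.53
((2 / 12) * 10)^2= 25 / 9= 2.78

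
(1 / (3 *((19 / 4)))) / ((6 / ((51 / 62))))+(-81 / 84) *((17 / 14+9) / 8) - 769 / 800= -2.18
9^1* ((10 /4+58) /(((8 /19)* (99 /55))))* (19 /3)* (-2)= -218405 /24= -9100.21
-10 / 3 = -3.33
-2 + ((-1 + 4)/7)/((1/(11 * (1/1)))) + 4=47/7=6.71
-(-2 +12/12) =1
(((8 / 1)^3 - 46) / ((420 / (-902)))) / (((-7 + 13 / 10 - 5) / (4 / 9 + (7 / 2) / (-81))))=6830395 / 182007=37.53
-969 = -969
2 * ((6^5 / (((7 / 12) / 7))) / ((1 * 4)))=46656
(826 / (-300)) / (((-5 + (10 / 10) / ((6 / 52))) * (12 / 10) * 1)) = -413 / 660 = -0.63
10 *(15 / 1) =150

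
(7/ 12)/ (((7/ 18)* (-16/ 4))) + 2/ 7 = -5/ 56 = -0.09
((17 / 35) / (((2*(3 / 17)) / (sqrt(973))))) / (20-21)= -289*sqrt(973) / 210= -42.93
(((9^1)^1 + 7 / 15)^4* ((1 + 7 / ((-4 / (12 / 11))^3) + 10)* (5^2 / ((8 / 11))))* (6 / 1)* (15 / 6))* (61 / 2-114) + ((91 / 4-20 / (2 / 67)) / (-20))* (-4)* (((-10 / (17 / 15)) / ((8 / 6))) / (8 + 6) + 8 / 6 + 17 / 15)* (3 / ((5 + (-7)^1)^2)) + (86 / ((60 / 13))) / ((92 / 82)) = -53715870126163034653 / 14306846400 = -3754556987.92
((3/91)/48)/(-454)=-1/661024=-0.00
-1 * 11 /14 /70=-11 /980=-0.01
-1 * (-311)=311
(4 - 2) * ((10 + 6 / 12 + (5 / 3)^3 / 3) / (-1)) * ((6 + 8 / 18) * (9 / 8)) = -56579 / 324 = -174.63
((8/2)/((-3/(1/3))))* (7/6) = -14/27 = -0.52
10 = 10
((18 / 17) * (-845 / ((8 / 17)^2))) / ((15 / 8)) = -8619 / 4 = -2154.75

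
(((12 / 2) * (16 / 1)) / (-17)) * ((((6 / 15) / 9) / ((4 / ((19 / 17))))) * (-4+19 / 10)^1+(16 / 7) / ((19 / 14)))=-1285384 / 137275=-9.36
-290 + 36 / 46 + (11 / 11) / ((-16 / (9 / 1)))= -289.78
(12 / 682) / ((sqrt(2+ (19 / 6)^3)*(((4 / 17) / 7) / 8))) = 8568*sqrt(43746) / 2486231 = 0.72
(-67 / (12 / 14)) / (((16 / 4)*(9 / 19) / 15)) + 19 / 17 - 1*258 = -1071859 / 1224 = -875.70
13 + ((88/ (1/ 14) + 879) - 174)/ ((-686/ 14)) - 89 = -5661/ 49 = -115.53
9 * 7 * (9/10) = 567/10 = 56.70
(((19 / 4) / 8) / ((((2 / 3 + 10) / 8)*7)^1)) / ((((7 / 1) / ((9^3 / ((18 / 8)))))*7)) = 4617 / 10976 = 0.42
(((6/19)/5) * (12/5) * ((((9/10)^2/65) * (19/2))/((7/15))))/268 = 0.00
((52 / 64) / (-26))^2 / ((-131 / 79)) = -79 / 134144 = -0.00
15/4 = 3.75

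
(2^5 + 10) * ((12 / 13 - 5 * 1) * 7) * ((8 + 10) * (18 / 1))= -5048568 / 13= -388351.38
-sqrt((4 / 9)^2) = -4 / 9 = -0.44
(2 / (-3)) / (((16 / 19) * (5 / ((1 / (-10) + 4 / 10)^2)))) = -57 / 4000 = -0.01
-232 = -232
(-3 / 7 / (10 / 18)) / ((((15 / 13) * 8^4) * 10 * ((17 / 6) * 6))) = -117 / 121856000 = -0.00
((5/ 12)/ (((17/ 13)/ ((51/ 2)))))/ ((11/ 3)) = 195/ 88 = 2.22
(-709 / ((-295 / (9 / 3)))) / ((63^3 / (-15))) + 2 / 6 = 545690 / 1639197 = 0.33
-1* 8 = -8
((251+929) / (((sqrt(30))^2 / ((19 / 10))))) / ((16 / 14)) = 7847 / 120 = 65.39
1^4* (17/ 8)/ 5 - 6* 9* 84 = -181423/ 40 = -4535.58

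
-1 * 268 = -268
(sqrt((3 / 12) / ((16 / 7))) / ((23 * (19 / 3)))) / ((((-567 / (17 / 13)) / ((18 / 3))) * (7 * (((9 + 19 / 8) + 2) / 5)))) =-170 * sqrt(7) / 268069347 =-0.00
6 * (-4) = -24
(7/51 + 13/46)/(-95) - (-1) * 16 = 712987/44574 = 16.00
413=413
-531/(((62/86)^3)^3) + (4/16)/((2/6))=-1067427388887372519/105758488642684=-10093.07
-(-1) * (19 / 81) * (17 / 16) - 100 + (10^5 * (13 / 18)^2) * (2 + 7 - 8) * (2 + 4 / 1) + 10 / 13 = 5271132359 / 16848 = 312863.98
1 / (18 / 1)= 1 / 18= 0.06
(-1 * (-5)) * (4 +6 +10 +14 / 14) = 105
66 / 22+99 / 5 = 114 / 5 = 22.80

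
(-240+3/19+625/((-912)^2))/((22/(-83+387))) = -199486607/60192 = -3314.17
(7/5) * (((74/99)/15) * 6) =1036/2475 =0.42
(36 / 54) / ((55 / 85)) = 1.03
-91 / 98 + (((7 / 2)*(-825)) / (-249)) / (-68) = -86847 / 79016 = -1.10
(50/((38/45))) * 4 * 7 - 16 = 31196/19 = 1641.89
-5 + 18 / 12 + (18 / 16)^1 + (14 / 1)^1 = 93 / 8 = 11.62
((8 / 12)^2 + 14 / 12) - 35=-601 / 18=-33.39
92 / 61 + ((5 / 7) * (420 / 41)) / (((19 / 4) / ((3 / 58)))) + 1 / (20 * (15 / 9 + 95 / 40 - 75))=18624016274 / 11734104265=1.59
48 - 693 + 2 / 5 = -3223 / 5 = -644.60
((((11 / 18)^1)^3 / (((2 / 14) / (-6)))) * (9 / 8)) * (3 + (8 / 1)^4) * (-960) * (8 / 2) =169735035.56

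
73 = 73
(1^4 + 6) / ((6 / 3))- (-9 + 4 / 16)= 49 / 4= 12.25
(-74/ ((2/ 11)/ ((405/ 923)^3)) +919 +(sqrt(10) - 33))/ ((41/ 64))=1334.29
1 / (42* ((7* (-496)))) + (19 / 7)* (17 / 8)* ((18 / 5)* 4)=60558619 / 729120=83.06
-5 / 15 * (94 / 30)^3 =-103823 / 10125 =-10.25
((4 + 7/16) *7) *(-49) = -24353/16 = -1522.06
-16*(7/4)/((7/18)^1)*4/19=-288/19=-15.16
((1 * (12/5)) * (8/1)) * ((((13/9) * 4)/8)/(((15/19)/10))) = 7904/45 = 175.64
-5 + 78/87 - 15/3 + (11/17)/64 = -286913/31552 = -9.09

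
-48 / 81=-16 / 27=-0.59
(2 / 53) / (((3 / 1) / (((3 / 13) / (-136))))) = -1 / 46852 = -0.00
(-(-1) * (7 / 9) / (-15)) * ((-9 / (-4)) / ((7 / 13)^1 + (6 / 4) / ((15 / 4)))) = -0.12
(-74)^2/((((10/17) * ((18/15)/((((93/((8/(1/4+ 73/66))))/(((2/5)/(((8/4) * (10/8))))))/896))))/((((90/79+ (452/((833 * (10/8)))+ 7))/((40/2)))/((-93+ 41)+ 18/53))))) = -276542055973/39068237824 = -7.08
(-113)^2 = 12769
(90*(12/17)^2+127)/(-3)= -49663/867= -57.28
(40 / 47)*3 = 120 / 47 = 2.55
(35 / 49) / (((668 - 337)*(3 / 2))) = 0.00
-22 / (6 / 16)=-176 / 3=-58.67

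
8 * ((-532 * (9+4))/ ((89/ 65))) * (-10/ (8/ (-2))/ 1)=-8990800/ 89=-101020.22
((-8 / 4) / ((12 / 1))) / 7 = -1 / 42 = -0.02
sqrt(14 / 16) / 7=sqrt(14) / 28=0.13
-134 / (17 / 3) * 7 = -2814 / 17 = -165.53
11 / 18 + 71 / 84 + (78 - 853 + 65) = -708.54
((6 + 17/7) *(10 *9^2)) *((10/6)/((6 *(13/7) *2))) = 13275/26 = 510.58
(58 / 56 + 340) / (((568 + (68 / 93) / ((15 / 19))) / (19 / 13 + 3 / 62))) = 522950985 / 577778656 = 0.91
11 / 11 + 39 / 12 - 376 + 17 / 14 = -10375 / 28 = -370.54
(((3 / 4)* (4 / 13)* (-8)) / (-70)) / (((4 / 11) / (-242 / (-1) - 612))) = -2442 / 91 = -26.84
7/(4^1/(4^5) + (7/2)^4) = 1792/38417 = 0.05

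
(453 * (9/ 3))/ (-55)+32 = 401/ 55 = 7.29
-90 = -90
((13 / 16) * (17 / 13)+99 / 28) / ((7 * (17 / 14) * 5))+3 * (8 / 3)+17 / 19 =9.00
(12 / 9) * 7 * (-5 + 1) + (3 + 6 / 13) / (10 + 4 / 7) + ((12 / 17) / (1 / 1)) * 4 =-1677055 / 49062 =-34.18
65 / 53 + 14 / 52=2061 / 1378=1.50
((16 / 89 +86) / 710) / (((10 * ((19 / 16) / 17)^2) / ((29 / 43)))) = 822813056 / 490449185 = 1.68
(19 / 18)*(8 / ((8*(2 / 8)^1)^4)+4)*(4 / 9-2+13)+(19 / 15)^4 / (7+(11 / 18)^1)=168610693 / 3082500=54.70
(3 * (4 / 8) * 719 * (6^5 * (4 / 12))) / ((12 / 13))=3028428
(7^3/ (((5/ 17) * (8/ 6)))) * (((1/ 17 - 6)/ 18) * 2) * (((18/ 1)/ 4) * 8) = -103929/ 5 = -20785.80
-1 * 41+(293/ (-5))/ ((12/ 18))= -1289/ 10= -128.90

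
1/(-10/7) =-7/10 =-0.70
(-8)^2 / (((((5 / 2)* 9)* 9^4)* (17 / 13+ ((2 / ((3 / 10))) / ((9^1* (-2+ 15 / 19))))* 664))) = -0.00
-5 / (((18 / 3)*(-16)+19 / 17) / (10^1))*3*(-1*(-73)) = 186150 / 1613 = 115.41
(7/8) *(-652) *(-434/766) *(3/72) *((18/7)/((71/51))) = 5411763/217544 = 24.88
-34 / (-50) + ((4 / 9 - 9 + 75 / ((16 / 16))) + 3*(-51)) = -19322 / 225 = -85.88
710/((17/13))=9230/17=542.94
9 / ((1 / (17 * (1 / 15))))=51 / 5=10.20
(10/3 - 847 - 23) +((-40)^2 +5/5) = 2203/3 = 734.33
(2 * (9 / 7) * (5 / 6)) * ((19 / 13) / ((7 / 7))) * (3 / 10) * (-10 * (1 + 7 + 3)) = -9405 / 91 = -103.35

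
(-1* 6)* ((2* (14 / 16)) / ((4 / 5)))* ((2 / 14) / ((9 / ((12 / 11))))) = -5 / 22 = -0.23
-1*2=-2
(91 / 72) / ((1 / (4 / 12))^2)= 0.14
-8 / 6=-1.33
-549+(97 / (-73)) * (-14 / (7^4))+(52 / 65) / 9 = -618479609 / 1126755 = -548.90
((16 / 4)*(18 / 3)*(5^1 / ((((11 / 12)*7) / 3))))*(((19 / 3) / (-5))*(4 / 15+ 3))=-12768 / 55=-232.15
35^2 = 1225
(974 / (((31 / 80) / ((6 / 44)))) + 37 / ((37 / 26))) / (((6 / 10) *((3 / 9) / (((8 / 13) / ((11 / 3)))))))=15089520 / 48763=309.45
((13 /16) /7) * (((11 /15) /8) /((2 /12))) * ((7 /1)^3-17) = 23309 /1120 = 20.81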